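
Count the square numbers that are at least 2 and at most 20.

The n-th square number is n².
Smallest index with value ≥ 2: n = 2 (giving 4).
Largest index with value ≤ 20: n = 4 (giving 16).
Indices 2 through 4: 3 terms.

3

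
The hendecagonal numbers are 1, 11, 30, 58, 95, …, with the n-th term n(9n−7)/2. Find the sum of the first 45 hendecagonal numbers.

Σ i(9i−7)/2 = (9Σi² − 7Σi) / 2 over i = 1..45.
Σi = 1035 and Σi² = 31395.
(9·31395 − 7·1035) / 2 = 275310/2 = 137655.

137655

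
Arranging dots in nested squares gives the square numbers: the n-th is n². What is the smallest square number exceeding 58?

Solve n² > 58 for integer n.
The largest n with value ≤ 58 is 7 (since 49 ≤ 58 < 64), so the first above is n = 8, value 64.

64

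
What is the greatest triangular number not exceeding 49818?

Solve n(n+1)/2 ≤ 49818 for integer n.
n = 315 gives 49770 ≤ 49818, while n = 316 gives 50086 > 49818; so the answer is 49770.

49770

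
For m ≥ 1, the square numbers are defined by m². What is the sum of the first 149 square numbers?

1113775

Σ_{i=1}^{149} i² = 149·150·299/6 = 1113775.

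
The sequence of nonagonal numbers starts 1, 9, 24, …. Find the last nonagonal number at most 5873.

5781

Solve n(7n−5)/2 ≤ 5873 for integer n.
n = 41 gives 5781 ≤ 5873, while n = 42 gives 6069 > 5873; so the answer is 5781.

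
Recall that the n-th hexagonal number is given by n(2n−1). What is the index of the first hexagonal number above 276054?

372

Solve n(2n−1) > 276054 for integer n.
The largest n with value ≤ 276054 is 371 (since 274911 ≤ 276054 < 276396), so the first above is n = 372, value 276396.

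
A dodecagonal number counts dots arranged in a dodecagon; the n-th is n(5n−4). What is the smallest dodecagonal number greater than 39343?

Solve n(5n−4) > 39343 for integer n.
The largest n with value ≤ 39343 is 89 (since 39249 ≤ 39343 < 40140), so the first above is n = 90, value 40140.

40140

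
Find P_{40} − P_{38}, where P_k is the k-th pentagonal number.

40·(3·40 − 1)/2 = 2380 and 38·(3·38 − 1)/2 = 2147.
Difference: 2380 − 2147 = 233.

233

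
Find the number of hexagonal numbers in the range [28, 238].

The n-th hexagonal number is n(2n−1).
Smallest index with value ≥ 28: n = 4 (giving 28).
Largest index with value ≤ 238: n = 11 (giving 231).
Indices 4 through 11: 8 terms.

8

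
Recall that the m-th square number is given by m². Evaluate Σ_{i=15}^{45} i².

30380

Σ_{i=15}^{45} i² = 31395 − 1015 = 30380.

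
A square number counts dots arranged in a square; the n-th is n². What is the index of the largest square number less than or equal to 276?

16

Solve n² ≤ 276 for integer n.
n = 16 gives 256 ≤ 276, while n = 17 gives 289 > 276; so the answer is index 16.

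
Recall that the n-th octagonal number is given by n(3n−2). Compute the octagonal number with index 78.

78·(3·78 − 2) = 78·232 = 18096.

18096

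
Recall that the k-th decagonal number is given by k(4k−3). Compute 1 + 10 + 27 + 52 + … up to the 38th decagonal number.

Σ i(4i−3) = 4Σi² − 3Σi over i = 1..38.
Σi = 741 and Σi² = 19019.
4·19019 − 3·741 = 73853.

73853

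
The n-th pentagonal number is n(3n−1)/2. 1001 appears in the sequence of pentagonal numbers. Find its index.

Set n(3n−1)/2 = 1001, giving 3n² − n − 2002 = 0.
The discriminant is 1 + 24·1001 = 24025, and √24025 = 155.
So n = (1 + 155) / 6 = 156/6 = 26.

26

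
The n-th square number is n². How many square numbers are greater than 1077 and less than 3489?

The n-th square number is n².
Smallest index with value > 1077: n = 33 (giving 1089).
Largest index with value < 3489: n = 59 (giving 3481).
Indices 33 through 59: 27 terms.

27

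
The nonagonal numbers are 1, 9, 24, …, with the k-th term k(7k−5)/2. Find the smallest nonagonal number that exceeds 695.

750

Solve n(7n−5)/2 > 695 for integer n.
The largest n with value ≤ 695 is 14 (since 651 ≤ 695 < 750), so the first above is n = 15, value 750.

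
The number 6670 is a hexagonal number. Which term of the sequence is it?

Set n(2n−1) = 6670, giving 2n² − n − 6670 = 0.
So n = (1 + 231) / 4 = 232/4 = 58.
Check: 58·(2·58 − 1) = 6670. ✓

58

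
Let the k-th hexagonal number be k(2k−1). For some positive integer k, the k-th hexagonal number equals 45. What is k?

Set n(2n−1) = 45, giving 2n² − n − 45 = 0.
So n = (1 + 19) / 4 = 20/4 = 5.
Check: 5·(2·5 − 1) = 45. ✓

5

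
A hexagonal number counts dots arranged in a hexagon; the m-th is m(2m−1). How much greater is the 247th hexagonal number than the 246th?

Consecutive hexagonal numbers differ by 4n − 3: here 4·247 − 3 = 985.

985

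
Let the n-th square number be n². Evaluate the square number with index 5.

The 5th square number is n² with n = 5.
5² = 25.

25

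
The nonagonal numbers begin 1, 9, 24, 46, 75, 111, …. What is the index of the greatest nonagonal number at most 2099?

Solve n(7n−5)/2 ≤ 2099 for integer n.
n = 24 gives 1956 ≤ 2099, while n = 25 gives 2125 > 2099; so the answer is index 24.

24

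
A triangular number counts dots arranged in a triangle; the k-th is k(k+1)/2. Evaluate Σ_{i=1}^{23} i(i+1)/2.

Σ i(i+1)/2 = (Σi² + Σi) / 2 over i = 1..23.
Σi = 276 and Σi² = 4324.
(1·4324 + 1·276) / 2 = 4600/2 = 2300.

2300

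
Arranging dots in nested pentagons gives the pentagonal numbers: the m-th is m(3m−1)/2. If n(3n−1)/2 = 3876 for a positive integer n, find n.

Set n(3n−1)/2 = 3876, giving 3n² − n − 7752 = 0.
The discriminant is 1 + 24·3876 = 93025, and √93025 = 305.
So n = (1 + 305) / 6 = 306/6 = 51.

51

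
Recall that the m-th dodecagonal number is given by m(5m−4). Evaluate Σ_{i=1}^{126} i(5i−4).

Σ i(5i−4) = 5Σi² − 4Σi over i = 1..126.
Σi = 8001 and Σi² = 674751.
5·674751 − 4·8001 = 3341751.

3341751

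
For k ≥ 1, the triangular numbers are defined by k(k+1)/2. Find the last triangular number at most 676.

666

Solve n(n+1)/2 ≤ 676 for integer n.
n = 36 gives 666 ≤ 676, while n = 37 gives 703 > 676; so the answer is 666.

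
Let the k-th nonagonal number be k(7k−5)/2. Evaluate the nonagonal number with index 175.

The 175th nonagonal number is n(7n−5)/2 with n = 175.
175·(7·175 − 5)/2 = 175·1220/2 = 175·610 = 106750.

106750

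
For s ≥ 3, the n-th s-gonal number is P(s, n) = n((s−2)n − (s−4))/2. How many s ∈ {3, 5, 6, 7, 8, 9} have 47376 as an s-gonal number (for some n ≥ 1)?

s = 3: P(3, 307) = 47278 and P(3, 308) = 47586; 47376 is not s-gonal.
s = 5: P(5, 177) = 46905 and P(5, 178) = 47437; 47376 is not s-gonal.
s = 6: P(6, 154) = 47278 and P(6, 155) = 47895; 47376 is not s-gonal.
s = 7: P(7, 137) = 46717 and P(7, 138) = 47403; 47376 is not s-gonal.
s = 8: P(8, 126) = 47376. ✓
s = 9: P(9, 116) = 46806 and P(9, 117) = 47619; 47376 is not s-gonal.
Hits: s ∈ {8} → 1.

1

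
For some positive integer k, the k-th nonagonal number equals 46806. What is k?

Set n(7n−5)/2 = 46806, giving 7n² − 5n − 93612 = 0.
So n = (5 + 1619) / 14 = 1624/14 = 116.

116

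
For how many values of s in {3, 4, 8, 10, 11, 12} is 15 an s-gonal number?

s = 3: P(3, 5) = 15. ✓
s = 4: P(4, 3) = 9 and P(4, 4) = 16; 15 is not s-gonal.
s = 8: P(8, 2) = 8 and P(8, 3) = 21; 15 is not s-gonal.
s = 10: P(10, 2) = 10 and P(10, 3) = 27; 15 is not s-gonal.
s = 11: P(11, 2) = 11 and P(11, 3) = 30; 15 is not s-gonal.
s = 12: P(12, 2) = 12 and P(12, 3) = 33; 15 is not s-gonal.
Hits: s ∈ {3} → 1.

1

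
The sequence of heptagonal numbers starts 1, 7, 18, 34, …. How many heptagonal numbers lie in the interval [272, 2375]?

21

The n-th heptagonal number is n(5n−3)/2.
Smallest index with value ≥ 272: n = 11 (giving 286).
Largest index with value ≤ 2375: n = 31 (giving 2356).
Indices 11 through 31: 21 terms.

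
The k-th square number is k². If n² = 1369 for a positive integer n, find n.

37

We need n² = 1369, so n = √1369 = 37.
Check: 37² = 1369. ✓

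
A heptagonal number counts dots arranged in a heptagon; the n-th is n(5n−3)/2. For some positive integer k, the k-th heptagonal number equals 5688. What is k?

Set n(5n−3)/2 = 5688, giving 5n² − 3n − 11376 = 0.
The discriminant is 9 + 40·5688 = 227529, and √227529 = 477.
So n = (3 + 477) / 10 = 480/10 = 48.

48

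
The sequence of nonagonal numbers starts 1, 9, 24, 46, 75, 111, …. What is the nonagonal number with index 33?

3729

33·(7·33 − 5)/2 = 33·226/2 = 33·113 = 3729.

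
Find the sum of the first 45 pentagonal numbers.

46575

Σ i(3i−1)/2 = (3Σi² − Σi) / 2 over i = 1..45.
Σi = 1035 and Σi² = 31395.
(3·31395 − 1·1035) / 2 = 93150/2 = 46575.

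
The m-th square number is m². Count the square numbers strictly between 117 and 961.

20

The n-th square number is n².
Smallest index with value > 117: n = 11 (giving 121).
Largest index with value < 961: n = 30 (giving 900).
Indices 11 through 30: 20 terms.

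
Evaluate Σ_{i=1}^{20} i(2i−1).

Σ i(2i−1) = 2Σi² − Σi over i = 1..20.
Σi = 210 and Σi² = 2870.
2·2870 − 1·210 = 5530.

5530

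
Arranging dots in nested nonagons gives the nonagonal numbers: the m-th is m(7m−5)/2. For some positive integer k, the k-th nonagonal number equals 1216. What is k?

Set n(7n−5)/2 = 1216, giving 7n² − 5n − 2432 = 0.
The discriminant is 25 + 56·1216 = 68121, and √68121 = 261.
So n = (5 + 261) / 14 = 266/14 = 19.
Check: 19·(7·19 − 5)/2 = 1216. ✓

19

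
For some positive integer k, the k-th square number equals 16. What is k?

4

We need n² = 16, so n = √16 = 4.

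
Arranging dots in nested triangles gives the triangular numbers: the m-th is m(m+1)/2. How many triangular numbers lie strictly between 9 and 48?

6

The n-th triangular number is n(n+1)/2.
Smallest index with value > 9: n = 4 (giving 10).
Largest index with value < 48: n = 9 (giving 45).
Indices 4 through 9: 6 terms.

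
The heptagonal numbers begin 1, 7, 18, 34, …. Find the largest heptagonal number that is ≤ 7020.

Solve n(5n−3)/2 ≤ 7020 for integer n.
n = 53 gives 6943 ≤ 7020, while n = 54 gives 7209 > 7020; so the answer is 6943.

6943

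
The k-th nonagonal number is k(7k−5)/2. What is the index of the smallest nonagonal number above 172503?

Solve n(7n−5)/2 > 172503 for integer n.
The largest n with value ≤ 172503 is 222 (since 171939 ≤ 172503 < 173494), so the first above is n = 223, value 173494.

223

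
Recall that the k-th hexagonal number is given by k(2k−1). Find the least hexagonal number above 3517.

3655

Solve n(2n−1) > 3517 for integer n.
The largest n with value ≤ 3517 is 42 (since 3486 ≤ 3517 < 3655), so the first above is n = 43, value 3655.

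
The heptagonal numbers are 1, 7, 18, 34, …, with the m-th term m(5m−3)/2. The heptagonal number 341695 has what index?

Set n(5n−3)/2 = 341695, giving 5n² − 3n − 683390 = 0.
The discriminant is 9 + 40·341695 = 13667809, and √13667809 = 3697.
So n = (3 + 3697) / 10 = 3700/10 = 370.

370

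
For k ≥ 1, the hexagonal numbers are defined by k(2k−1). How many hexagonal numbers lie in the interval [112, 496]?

9

The n-th hexagonal number is n(2n−1).
Smallest index with value ≥ 112: n = 8 (giving 120).
Largest index with value ≤ 496: n = 16 (giving 496).
Indices 8 through 16: 9 terms.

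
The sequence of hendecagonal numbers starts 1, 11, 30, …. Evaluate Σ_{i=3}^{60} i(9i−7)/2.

Σ i(9i−7)/2 = (9Σi² − 7Σi) / 2 over i = 3..60.
Σi = 1830 − 3 = 1827 and Σi² = 73810 − 5 = 73805.
(9·73805 − 7·1827) / 2 = 651456/2 = 325728.

325728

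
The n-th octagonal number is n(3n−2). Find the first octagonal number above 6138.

Solve n(3n−2) > 6138 for integer n.
The largest n with value ≤ 6138 is 45 (since 5985 ≤ 6138 < 6256), so the first above is n = 46, value 6256.

6256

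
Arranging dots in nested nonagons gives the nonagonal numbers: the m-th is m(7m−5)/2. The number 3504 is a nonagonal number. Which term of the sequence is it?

32

Set n(7n−5)/2 = 3504, giving 7n² − 5n − 7008 = 0.
The discriminant is 25 + 56·3504 = 196249, and √196249 = 443.
So n = (5 + 443) / 14 = 448/14 = 32.
Check: 32·(7·32 − 5)/2 = 3504. ✓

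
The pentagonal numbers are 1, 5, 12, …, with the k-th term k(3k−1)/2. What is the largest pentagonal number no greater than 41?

Solve n(3n−1)/2 ≤ 41 for integer n.
n = 5 gives 35 ≤ 41, while n = 6 gives 51 > 41; so the answer is 35.

35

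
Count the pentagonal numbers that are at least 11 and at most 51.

4

The n-th pentagonal number is n(3n−1)/2.
Smallest index with value ≥ 11: n = 3 (giving 12).
Largest index with value ≤ 51: n = 6 (giving 51).
Indices 3 through 6: 4 terms.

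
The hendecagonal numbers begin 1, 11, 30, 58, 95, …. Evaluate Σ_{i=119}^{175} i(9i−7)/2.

5582808

Σ i(9i−7)/2 = (9Σi² − 7Σi) / 2 over i = 119..175.
Σi = 15400 − 7021 = 8379 and Σi² = 1801800 − 554659 = 1247141.
(9·1247141 − 7·8379) / 2 = 11165616/2 = 5582808.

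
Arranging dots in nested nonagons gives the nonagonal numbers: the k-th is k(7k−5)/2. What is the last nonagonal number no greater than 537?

Solve n(7n−5)/2 ≤ 537 for integer n.
n = 12 gives 474 ≤ 537, while n = 13 gives 559 > 537; so the answer is 474.

474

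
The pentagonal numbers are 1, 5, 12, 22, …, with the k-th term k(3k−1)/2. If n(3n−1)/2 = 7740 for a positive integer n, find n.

72

Set n(3n−1)/2 = 7740, giving 3n² − n − 15480 = 0.
So n = (1 + 431) / 6 = 432/6 = 72.
Check: 72·(3·72 − 1)/2 = 7740. ✓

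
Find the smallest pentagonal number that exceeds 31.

35

Solve n(3n−1)/2 > 31 for integer n.
The largest n with value ≤ 31 is 4 (since 22 ≤ 31 < 35), so the first above is n = 5, value 35.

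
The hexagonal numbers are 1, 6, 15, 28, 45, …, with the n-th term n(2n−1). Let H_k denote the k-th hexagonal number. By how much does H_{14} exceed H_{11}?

147

14·(2·14 − 1) = 378 and 11·(2·11 − 1) = 231.
Difference: 378 − 231 = 147.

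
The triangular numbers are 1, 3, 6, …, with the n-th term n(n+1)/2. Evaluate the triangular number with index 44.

The 44th triangular number is n(n+1)/2 with n = 44.
44·45/2 = 1980/2 = 990.

990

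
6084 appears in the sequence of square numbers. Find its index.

We need n² = 6084, so n = √6084 = 78.

78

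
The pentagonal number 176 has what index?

11

Set n(3n−1)/2 = 176, giving 3n² − n − 352 = 0.
The discriminant is 1 + 24·176 = 4225, and √4225 = 65.
So n = (1 + 65) / 6 = 66/6 = 11.
Check: 11·(3·11 − 1)/2 = 176. ✓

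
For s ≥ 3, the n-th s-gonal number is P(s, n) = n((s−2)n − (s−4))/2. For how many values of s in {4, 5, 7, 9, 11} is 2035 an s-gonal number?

1

s = 4: P(4, 45) = 2025 and P(4, 46) = 2116; 2035 is not s-gonal.
s = 5: P(5, 37) = 2035. ✓
s = 7: P(7, 28) = 1918 and P(7, 29) = 2059; 2035 is not s-gonal.
s = 9: P(9, 24) = 1956 and P(9, 25) = 2125; 2035 is not s-gonal.
s = 11: P(11, 21) = 1911 and P(11, 22) = 2101; 2035 is not s-gonal.
Hits: s ∈ {5} → 1.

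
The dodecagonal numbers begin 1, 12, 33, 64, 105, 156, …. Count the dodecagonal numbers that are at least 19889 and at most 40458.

The n-th dodecagonal number is n(5n−4).
Smallest index with value ≥ 19889: n = 64 (giving 20224).
Largest index with value ≤ 40458: n = 90 (giving 40140).
Indices 64 through 90: 27 terms.

27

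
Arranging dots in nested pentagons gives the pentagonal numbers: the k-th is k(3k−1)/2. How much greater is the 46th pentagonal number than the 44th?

46·(3·46 − 1)/2 = 3151 and 44·(3·44 − 1)/2 = 2882.
Difference: 3151 − 2882 = 269.

269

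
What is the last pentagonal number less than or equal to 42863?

Solve n(3n−1)/2 ≤ 42863 for integer n.
n = 169 gives 42757 ≤ 42863, while n = 170 gives 43265 > 42863; so the answer is 42757.

42757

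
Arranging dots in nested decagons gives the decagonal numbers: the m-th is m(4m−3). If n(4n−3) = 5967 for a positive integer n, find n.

Set n(4n−3) = 5967, giving 4n² − 3n − 5967 = 0.
So n = (3 + 309) / 8 = 312/8 = 39.

39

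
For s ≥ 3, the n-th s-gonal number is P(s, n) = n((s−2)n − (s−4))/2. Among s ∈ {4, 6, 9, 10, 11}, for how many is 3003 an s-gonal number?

1

s = 4: P(4, 54) = 2916 and P(4, 55) = 3025; 3003 is not s-gonal.
s = 6: P(6, 39) = 3003. ✓
s = 9: P(9, 29) = 2871 and P(9, 30) = 3075; 3003 is not s-gonal.
s = 10: P(10, 27) = 2835 and P(10, 28) = 3052; 3003 is not s-gonal.
s = 11: P(11, 26) = 2951 and P(11, 27) = 3186; 3003 is not s-gonal.
Hits: s ∈ {6} → 1.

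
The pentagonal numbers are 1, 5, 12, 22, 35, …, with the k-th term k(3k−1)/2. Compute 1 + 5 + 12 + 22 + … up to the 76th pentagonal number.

Σ i(3i−1)/2 = (3Σi² − Σi) / 2 over i = 1..76.
Σi = 2926 and Σi² = 149226.
(3·149226 − 1·2926) / 2 = 444752/2 = 222376.

222376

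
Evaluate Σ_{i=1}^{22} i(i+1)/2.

Σ i(i+1)/2 = (Σi² + Σi) / 2 over i = 1..22.
Σi = 253 and Σi² = 3795.
(1·3795 + 1·253) / 2 = 4048/2 = 2024.

2024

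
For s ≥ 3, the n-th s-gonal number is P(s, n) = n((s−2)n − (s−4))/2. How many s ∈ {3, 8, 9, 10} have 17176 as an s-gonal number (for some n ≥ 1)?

1

s = 3: P(3, 184) = 17020 and P(3, 185) = 17205; 17176 is not s-gonal.
s = 8: P(8, 76) = 17176. ✓
s = 9: P(9, 70) = 16975 and P(9, 71) = 17466; 17176 is not s-gonal.
s = 10: P(10, 65) = 16705 and P(10, 66) = 17226; 17176 is not s-gonal.
Hits: s ∈ {8} → 1.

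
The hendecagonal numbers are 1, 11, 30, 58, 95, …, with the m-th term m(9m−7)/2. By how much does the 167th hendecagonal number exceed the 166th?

1495

Consecutive hendecagonal numbers differ by 9n − 8: here 9·167 − 8 = 1495.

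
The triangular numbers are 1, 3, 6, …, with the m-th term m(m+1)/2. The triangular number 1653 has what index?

57

Set n(n+1)/2 = 1653, giving n² + n − 3306 = 0.
The discriminant is 1 + 8·1653 = 13225, and √13225 = 115.
So n = (-1 + 115) / 2 = 114/2 = 57.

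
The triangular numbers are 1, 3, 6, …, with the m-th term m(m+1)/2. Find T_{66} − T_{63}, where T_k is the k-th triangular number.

195

66·67/2 = 2211 and 63·64/2 = 2016.
Difference: 2211 − 2016 = 195.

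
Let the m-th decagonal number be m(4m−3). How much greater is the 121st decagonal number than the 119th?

1914

121·(4·121 − 3) = 58201 and 119·(4·119 − 3) = 56287.
Difference: 58201 − 56287 = 1914.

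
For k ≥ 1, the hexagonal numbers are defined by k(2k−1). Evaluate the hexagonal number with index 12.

The 12th hexagonal number is n(2n−1) with n = 12.
12·(2·12 − 1) = 12·23 = 276.

276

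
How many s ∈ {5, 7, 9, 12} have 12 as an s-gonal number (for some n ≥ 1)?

2

s = 5: P(5, 3) = 12. ✓
s = 7: P(7, 2) = 7 and P(7, 3) = 18; 12 is not s-gonal.
s = 9: P(9, 2) = 9 and P(9, 3) = 24; 12 is not s-gonal.
s = 12: P(12, 2) = 12. ✓
Hits: s ∈ {5, 12} → 2.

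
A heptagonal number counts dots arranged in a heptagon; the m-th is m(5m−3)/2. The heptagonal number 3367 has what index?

37

Set n(5n−3)/2 = 3367, giving 5n² − 3n − 6734 = 0.
The discriminant is 9 + 40·3367 = 134689, and √134689 = 367.
So n = (3 + 367) / 10 = 370/10 = 37.
Check: 37·(5·37 − 3)/2 = 3367. ✓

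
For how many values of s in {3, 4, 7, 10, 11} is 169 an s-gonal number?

s = 3: P(3, 17) = 153 and P(3, 18) = 171; 169 is not s-gonal.
s = 4: P(4, 13) = 169. ✓
s = 7: P(7, 8) = 148 and P(7, 9) = 189; 169 is not s-gonal.
s = 10: P(10, 6) = 126 and P(10, 7) = 175; 169 is not s-gonal.
s = 11: P(11, 6) = 141 and P(11, 7) = 196; 169 is not s-gonal.
Hits: s ∈ {4} → 1.

1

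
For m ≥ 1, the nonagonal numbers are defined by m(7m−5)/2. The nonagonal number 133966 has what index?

196

Set n(7n−5)/2 = 133966, giving 7n² − 5n − 267932 = 0.
The discriminant is 25 + 56·133966 = 7502121, and √7502121 = 2739.
So n = (5 + 2739) / 14 = 2744/14 = 196.
Check: 196·(7·196 − 5)/2 = 133966. ✓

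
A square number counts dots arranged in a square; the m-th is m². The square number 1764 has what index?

42

We need n² = 1764, so n = √1764 = 42.
Check: 42² = 1764. ✓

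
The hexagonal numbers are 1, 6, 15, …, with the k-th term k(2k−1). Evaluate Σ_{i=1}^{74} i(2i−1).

272875

Σ i(2i−1) = 2Σi² − Σi over i = 1..74.
Σi = 2775 and Σi² = 137825.
2·137825 − 1·2775 = 272875.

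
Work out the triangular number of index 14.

105

The 14th triangular number is n(n+1)/2 with n = 14.
14·15/2 = 210/2 = 105.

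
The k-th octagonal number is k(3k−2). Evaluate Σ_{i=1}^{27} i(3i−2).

20034

Σ i(3i−2) = 3Σi² − 2Σi over i = 1..27.
Σi = 378 and Σi² = 6930.
3·6930 − 2·378 = 20034.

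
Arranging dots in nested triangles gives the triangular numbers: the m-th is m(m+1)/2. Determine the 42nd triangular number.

The 42nd triangular number is n(n+1)/2 with n = 42.
42·43/2 = 1806/2 = 903.

903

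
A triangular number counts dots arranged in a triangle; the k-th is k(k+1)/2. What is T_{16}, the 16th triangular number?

16·17/2 = 272/2 = 136.

136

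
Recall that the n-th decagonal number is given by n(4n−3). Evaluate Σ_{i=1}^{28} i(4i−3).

29638

Σ i(4i−3) = 4Σi² − 3Σi over i = 1..28.
Σi = 406 and Σi² = 7714.
4·7714 − 3·406 = 29638.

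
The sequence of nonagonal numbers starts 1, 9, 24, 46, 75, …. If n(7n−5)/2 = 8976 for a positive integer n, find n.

Set n(7n−5)/2 = 8976, giving 7n² − 5n − 17952 = 0.
The discriminant is 25 + 56·8976 = 502681, and √502681 = 709.
So n = (5 + 709) / 14 = 714/14 = 51.
Check: 51·(7·51 − 5)/2 = 8976. ✓

51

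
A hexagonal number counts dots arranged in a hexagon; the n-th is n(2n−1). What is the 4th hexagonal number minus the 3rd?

13

Consecutive hexagonal numbers differ by 4n − 3: here 4·4 − 3 = 13.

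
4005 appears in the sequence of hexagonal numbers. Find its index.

Set n(2n−1) = 4005, giving 2n² − n − 4005 = 0.
The discriminant is 1 + 8·4005 = 32041, and √32041 = 179.
So n = (1 + 179) / 4 = 180/4 = 45.

45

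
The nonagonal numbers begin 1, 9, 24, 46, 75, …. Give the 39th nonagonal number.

5226

The 39th nonagonal number is n(7n−5)/2 with n = 39.
39·(7·39 − 5)/2 = 39·268/2 = 39·134 = 5226.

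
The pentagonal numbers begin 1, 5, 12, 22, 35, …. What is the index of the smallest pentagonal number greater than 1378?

Solve n(3n−1)/2 > 1378 for integer n.
The largest n with value ≤ 1378 is 30 (since 1335 ≤ 1378 < 1426), so the first above is n = 31, value 1426.

31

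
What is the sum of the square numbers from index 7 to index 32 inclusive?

11349

Σ_{i=7}^{32} i² = 11440 − 91 = 11349.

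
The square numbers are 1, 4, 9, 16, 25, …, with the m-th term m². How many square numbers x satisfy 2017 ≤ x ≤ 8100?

The n-th square number is n².
Smallest index with value ≥ 2017: n = 45 (giving 2025).
Largest index with value ≤ 8100: n = 90 (giving 8100).
Indices 45 through 90: 46 terms.

46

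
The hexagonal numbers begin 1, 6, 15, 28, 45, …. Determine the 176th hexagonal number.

61776

The 176th hexagonal number is n(2n−1) with n = 176.
176·(2·176 − 1) = 176·351 = 61776.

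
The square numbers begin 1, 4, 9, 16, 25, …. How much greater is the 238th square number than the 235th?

1419

238² = 56644 and 235² = 55225.
Difference: 56644 − 55225 = 1419.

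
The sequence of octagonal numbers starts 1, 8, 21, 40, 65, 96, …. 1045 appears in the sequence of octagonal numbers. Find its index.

19

Set n(3n−2) = 1045, giving 3n² − 2n − 1045 = 0.
The discriminant is 4 + 12·1045 = 12544, and √12544 = 112.
So n = (2 + 112) / 6 = 114/6 = 19.
Check: 19·(3·19 − 2) = 1045. ✓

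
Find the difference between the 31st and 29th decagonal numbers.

31·(4·31 − 3) = 3751 and 29·(4·29 − 3) = 3277.
Difference: 3751 − 3277 = 474.

474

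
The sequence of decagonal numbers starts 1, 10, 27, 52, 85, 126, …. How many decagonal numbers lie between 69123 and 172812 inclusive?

77

The n-th decagonal number is n(4n−3).
Smallest index with value ≥ 69123: n = 132 (giving 69300).
Largest index with value ≤ 172812: n = 208 (giving 172432).
Indices 132 through 208: 77 terms.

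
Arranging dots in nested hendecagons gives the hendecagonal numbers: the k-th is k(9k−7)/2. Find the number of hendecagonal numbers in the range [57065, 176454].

86

The n-th hendecagonal number is n(9n−7)/2.
Smallest index with value ≥ 57065: n = 113 (giving 57065).
Largest index with value ≤ 176454: n = 198 (giving 175725).
Indices 113 through 198: 86 terms.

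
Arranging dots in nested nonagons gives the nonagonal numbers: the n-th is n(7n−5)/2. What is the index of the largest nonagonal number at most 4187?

34

Solve n(7n−5)/2 ≤ 4187 for integer n.
n = 34 gives 3961 ≤ 4187, while n = 35 gives 4200 > 4187; so the answer is index 34.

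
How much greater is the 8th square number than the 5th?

8² = 64 and 5² = 25.
Difference: 64 − 25 = 39.

39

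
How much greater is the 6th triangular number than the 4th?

6·7/2 = 21 and 4·5/2 = 10.
Difference: 21 − 10 = 11.

11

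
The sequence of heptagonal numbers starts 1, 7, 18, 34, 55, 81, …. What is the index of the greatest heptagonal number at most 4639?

Solve n(5n−3)/2 ≤ 4639 for integer n.
n = 43 gives 4558 ≤ 4639, while n = 44 gives 4774 > 4639; so the answer is index 43.

43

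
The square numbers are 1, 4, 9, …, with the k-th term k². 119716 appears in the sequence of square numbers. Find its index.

346

We need n² = 119716, so n = √119716 = 346.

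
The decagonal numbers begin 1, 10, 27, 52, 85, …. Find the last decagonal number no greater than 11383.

11077

Solve n(4n−3) ≤ 11383 for integer n.
n = 53 gives 11077 ≤ 11383, while n = 54 gives 11502 > 11383; so the answer is 11077.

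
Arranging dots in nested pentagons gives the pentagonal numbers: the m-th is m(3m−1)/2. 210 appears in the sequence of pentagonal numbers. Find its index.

12

Set n(3n−1)/2 = 210, giving 3n² − n − 420 = 0.
The discriminant is 1 + 24·210 = 5041, and √5041 = 71.
So n = (1 + 71) / 6 = 72/6 = 12.
Check: 12·(3·12 − 1)/2 = 210. ✓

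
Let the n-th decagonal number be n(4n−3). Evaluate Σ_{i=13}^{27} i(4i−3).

Σ i(4i−3) = 4Σi² − 3Σi over i = 13..27.
Σi = 378 − 78 = 300 and Σi² = 6930 − 650 = 6280.
4·6280 − 3·300 = 24220.

24220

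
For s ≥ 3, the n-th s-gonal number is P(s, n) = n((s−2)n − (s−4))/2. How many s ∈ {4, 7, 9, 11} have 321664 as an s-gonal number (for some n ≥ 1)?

s = 4: P(4, 567) = 321489 and P(4, 568) = 322624; 321664 is not s-gonal.
s = 7: P(7, 359) = 321664. ✓
s = 9: P(9, 303) = 320574 and P(9, 304) = 322696; 321664 is not s-gonal.
s = 11: P(11, 267) = 319866 and P(11, 268) = 322270; 321664 is not s-gonal.
Hits: s ∈ {7} → 1.

1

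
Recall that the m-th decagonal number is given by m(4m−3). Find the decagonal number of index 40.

40·(4·40 − 3) = 40·157 = 6280.

6280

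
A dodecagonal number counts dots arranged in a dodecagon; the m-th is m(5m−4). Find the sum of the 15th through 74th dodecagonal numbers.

Σ i(5i−4) = 5Σi² − 4Σi over i = 15..74.
Σi = 2775 − 105 = 2670 and Σi² = 137825 − 1015 = 136810.
5·136810 − 4·2670 = 673370.

673370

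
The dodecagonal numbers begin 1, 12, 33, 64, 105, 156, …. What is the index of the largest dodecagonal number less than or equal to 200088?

Solve n(5n−4) ≤ 200088 for integer n.
n = 200 gives 199200 ≤ 200088, while n = 201 gives 201201 > 200088; so the answer is index 200.

200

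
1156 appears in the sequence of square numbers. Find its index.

We need n² = 1156, so n = √1156 = 34.

34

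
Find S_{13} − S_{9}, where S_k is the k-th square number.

88

13² = 169 and 9² = 81.
Difference: 169 − 81 = 88.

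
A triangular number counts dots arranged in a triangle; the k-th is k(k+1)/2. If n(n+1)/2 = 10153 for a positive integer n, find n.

142

Set n(n+1)/2 = 10153, giving n² + n − 20306 = 0.
The discriminant is 1 + 8·10153 = 81225, and √81225 = 285.
So n = (-1 + 285) / 2 = 284/2 = 142.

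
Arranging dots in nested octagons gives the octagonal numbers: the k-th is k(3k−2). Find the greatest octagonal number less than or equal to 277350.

Solve n(3n−2) ≤ 277350 for integer n.
n = 304 gives 276640 ≤ 277350, while n = 305 gives 278465 > 277350; so the answer is 276640.

276640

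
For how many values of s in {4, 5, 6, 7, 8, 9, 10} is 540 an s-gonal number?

s = 4: P(4, 23) = 529 and P(4, 24) = 576; 540 is not s-gonal.
s = 5: P(5, 19) = 532 and P(5, 20) = 590; 540 is not s-gonal.
s = 6: P(6, 16) = 496 and P(6, 17) = 561; 540 is not s-gonal.
s = 7: P(7, 15) = 540. ✓
s = 8: P(8, 13) = 481 and P(8, 14) = 560; 540 is not s-gonal.
s = 9: P(9, 12) = 474 and P(9, 13) = 559; 540 is not s-gonal.
s = 10: P(10, 12) = 540. ✓
Hits: s ∈ {7, 10} → 2.

2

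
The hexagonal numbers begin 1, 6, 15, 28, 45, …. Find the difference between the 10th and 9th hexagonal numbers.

37

Consecutive hexagonal numbers differ by 4n − 3: here 4·10 − 3 = 37.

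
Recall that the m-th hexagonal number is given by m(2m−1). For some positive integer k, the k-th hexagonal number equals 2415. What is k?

Set n(2n−1) = 2415, giving 2n² − n − 2415 = 0.
The discriminant is 1 + 8·2415 = 19321, and √19321 = 139.
So n = (1 + 139) / 4 = 140/4 = 35.
Check: 35·(2·35 − 1) = 2415. ✓

35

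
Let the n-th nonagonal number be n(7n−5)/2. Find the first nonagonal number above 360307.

362089

Solve n(7n−5)/2 > 360307 for integer n.
The largest n with value ≤ 360307 is 321 (since 359841 ≤ 360307 < 362089), so the first above is n = 322, value 362089.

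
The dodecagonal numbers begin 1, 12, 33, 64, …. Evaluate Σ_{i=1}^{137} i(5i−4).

Σ i(5i−4) = 5Σi² − 4Σi over i = 1..137.
Σi = 9453 and Σi² = 866525.
5·866525 − 4·9453 = 4294813.

4294813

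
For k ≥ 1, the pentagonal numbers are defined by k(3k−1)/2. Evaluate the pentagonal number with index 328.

161212

The 328th pentagonal number is n(3n−1)/2 with n = 328.
328·(3·328 − 1)/2 = 328·983/2 = 161212.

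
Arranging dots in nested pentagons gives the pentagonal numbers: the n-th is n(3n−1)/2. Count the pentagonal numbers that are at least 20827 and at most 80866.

The n-th pentagonal number is n(3n−1)/2.
Smallest index with value ≥ 20827: n = 118 (giving 20827).
Largest index with value ≤ 80866: n = 232 (giving 80620).
Indices 118 through 232: 115 terms.

115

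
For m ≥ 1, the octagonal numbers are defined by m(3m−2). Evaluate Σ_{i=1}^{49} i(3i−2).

118825

Σ i(3i−2) = 3Σi² − 2Σi over i = 1..49.
Σi = 1225 and Σi² = 40425.
3·40425 − 2·1225 = 118825.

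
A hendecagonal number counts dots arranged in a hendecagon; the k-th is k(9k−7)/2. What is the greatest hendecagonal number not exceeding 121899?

120458

Solve n(9n−7)/2 ≤ 121899 for integer n.
n = 164 gives 120458 ≤ 121899, while n = 165 gives 121935 > 121899; so the answer is 120458.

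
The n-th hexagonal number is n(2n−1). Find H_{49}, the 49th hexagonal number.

4753

49·(2·49 − 1) = 49·97 = 4753.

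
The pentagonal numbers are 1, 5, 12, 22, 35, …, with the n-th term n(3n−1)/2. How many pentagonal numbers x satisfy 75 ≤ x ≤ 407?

The n-th pentagonal number is n(3n−1)/2.
Smallest index with value ≥ 75: n = 8 (giving 92).
Largest index with value ≤ 407: n = 16 (giving 376).
Indices 8 through 16: 9 terms.

9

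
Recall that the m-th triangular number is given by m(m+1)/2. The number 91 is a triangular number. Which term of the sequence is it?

Set n(n+1)/2 = 91, giving n² + n − 182 = 0.
So n = (-1 + 27) / 2 = 26/2 = 13.

13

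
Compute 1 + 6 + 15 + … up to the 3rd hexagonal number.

Σ i(2i−1) = 2Σi² − Σi over i = 1..3.
Σi = 6 and Σi² = 14.
2·14 − 1·6 = 22.

22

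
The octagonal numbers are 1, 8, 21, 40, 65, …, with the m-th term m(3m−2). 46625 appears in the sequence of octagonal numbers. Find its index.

125

Set n(3n−2) = 46625, giving 3n² − 2n − 46625 = 0.
The discriminant is 4 + 12·46625 = 559504, and √559504 = 748.
So n = (2 + 748) / 6 = 750/6 = 125.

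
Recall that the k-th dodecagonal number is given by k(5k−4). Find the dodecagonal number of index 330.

330·(5·330 − 4) = 330·1646 = 543180.

543180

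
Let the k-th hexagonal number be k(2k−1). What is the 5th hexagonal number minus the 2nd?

39

5·(2·5 − 1) = 45 and 2·(2·2 − 1) = 6.
Difference: 45 − 6 = 39.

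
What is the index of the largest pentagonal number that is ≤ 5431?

Solve n(3n−1)/2 ≤ 5431 for integer n.
n = 60 gives 5370 ≤ 5431, while n = 61 gives 5551 > 5431; so the answer is index 60.

60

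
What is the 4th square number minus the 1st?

4² = 16 and 1² = 1.
Difference: 16 − 1 = 15.

15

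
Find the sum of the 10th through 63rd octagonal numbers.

Σ i(3i−2) = 3Σi² − 2Σi over i = 10..63.
Σi = 2016 − 45 = 1971 and Σi² = 85344 − 285 = 85059.
3·85059 − 2·1971 = 251235.

251235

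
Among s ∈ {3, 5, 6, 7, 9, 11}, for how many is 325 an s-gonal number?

3

s = 3: P(3, 25) = 325. ✓
s = 5: P(5, 14) = 287 and P(5, 15) = 330; 325 is not s-gonal.
s = 6: P(6, 13) = 325. ✓
s = 7: P(7, 11) = 286 and P(7, 12) = 342; 325 is not s-gonal.
s = 9: P(9, 10) = 325. ✓
s = 11: P(11, 8) = 260 and P(11, 9) = 333; 325 is not s-gonal.
Hits: s ∈ {3, 6, 9} → 3.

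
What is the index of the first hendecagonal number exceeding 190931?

Solve n(9n−7)/2 > 190931 for integer n.
The largest n with value ≤ 190931 is 206 (since 190241 ≤ 190931 < 192096), so the first above is n = 207, value 192096.

207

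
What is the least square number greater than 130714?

Solve n² > 130714 for integer n.
The largest n with value ≤ 130714 is 361 (since 130321 ≤ 130714 < 131044), so the first above is n = 362, value 131044.

131044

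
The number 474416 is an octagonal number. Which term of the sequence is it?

Set n(3n−2) = 474416, giving 3n² − 2n − 474416 = 0.
The discriminant is 4 + 12·474416 = 5692996, and √5692996 = 2386.
So n = (2 + 2386) / 6 = 2388/6 = 398.
Check: 398·(3·398 − 2) = 474416. ✓

398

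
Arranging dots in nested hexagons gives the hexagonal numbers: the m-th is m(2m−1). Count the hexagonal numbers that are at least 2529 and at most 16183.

The n-th hexagonal number is n(2n−1).
Smallest index with value ≥ 2529: n = 36 (giving 2556).
Largest index with value ≤ 16183: n = 90 (giving 16110).
Indices 36 through 90: 55 terms.

55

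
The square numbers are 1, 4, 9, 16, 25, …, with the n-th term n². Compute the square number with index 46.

The 46th square number is n² with n = 46.
46² = 2116.

2116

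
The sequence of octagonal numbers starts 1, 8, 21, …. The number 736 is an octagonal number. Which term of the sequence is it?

16

Set n(3n−2) = 736, giving 3n² − 2n − 736 = 0.
The discriminant is 4 + 12·736 = 8836, and √8836 = 94.
So n = (2 + 94) / 6 = 96/6 = 16.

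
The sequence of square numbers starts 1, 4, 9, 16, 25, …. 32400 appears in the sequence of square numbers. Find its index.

We need n² = 32400, so n = √32400 = 180.

180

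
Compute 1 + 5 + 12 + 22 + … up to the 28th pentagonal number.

11368

Σ i(3i−1)/2 = (3Σi² − Σi) / 2 over i = 1..28.
Σi = 406 and Σi² = 7714.
(3·7714 − 1·406) / 2 = 22736/2 = 11368.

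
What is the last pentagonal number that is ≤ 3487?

3432

Solve n(3n−1)/2 ≤ 3487 for integer n.
n = 48 gives 3432 ≤ 3487, while n = 49 gives 3577 > 3487; so the answer is 3432.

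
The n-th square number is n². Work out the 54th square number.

54² = 2916.

2916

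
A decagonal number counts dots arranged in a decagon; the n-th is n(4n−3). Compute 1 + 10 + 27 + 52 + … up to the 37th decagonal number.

Σ i(4i−3) = 4Σi² − 3Σi over i = 1..37.
Σi = 703 and Σi² = 17575.
4·17575 − 3·703 = 68191.

68191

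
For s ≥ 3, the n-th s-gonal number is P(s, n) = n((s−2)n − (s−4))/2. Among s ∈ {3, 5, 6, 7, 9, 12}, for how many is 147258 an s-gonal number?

1

s = 3: P(3, 542) = 147153 and P(3, 543) = 147696; 147258 is not s-gonal.
s = 5: P(5, 313) = 146797 and P(5, 314) = 147737; 147258 is not s-gonal.
s = 6: P(6, 271) = 146611 and P(6, 272) = 147696; 147258 is not s-gonal.
s = 7: P(7, 243) = 147258. ✓
s = 9: P(9, 205) = 146575 and P(9, 206) = 148011; 147258 is not s-gonal.
s = 12: P(12, 172) = 147232 and P(12, 173) = 148953; 147258 is not s-gonal.
Hits: s ∈ {7} → 1.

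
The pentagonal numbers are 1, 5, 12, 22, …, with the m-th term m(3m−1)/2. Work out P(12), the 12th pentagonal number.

The 12th pentagonal number is n(3n−1)/2 with n = 12.
12·(3·12 − 1)/2 = 12·35/2 = 210.

210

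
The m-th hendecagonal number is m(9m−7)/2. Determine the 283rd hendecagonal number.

283·(9·283 − 7)/2 = 283·2540/2 = 283·1270 = 359410.

359410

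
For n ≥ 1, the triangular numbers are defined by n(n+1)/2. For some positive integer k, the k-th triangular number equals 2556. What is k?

71

Set n(n+1)/2 = 2556, giving n² + n − 5112 = 0.
So n = (-1 + 143) / 2 = 142/2 = 71.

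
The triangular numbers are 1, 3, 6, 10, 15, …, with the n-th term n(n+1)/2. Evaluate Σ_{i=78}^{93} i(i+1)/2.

59336

Σ i(i+1)/2 = (Σi² + Σi) / 2 over i = 78..93.
Σi = 4371 − 3003 = 1368 and Σi² = 272459 − 155155 = 117304.
(1·117304 + 1·1368) / 2 = 118672/2 = 59336.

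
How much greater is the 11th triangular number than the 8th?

30

11·12/2 = 66 and 8·9/2 = 36.
Difference: 66 − 36 = 30.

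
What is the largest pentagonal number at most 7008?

Solve n(3n−1)/2 ≤ 7008 for integer n.
n = 68 gives 6902 ≤ 7008, while n = 69 gives 7107 > 7008; so the answer is 6902.

6902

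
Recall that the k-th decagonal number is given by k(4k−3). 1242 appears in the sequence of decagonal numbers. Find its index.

Set n(4n−3) = 1242, giving 4n² − 3n − 1242 = 0.
So n = (3 + 141) / 8 = 144/8 = 18.

18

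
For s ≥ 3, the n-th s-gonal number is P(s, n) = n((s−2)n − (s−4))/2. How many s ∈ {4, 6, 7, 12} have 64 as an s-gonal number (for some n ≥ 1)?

2

s = 4: P(4, 8) = 64. ✓
s = 6: P(6, 5) = 45 and P(6, 6) = 66; 64 is not s-gonal.
s = 7: P(7, 5) = 55 and P(7, 6) = 81; 64 is not s-gonal.
s = 12: P(12, 4) = 64. ✓
Hits: s ∈ {4, 12} → 2.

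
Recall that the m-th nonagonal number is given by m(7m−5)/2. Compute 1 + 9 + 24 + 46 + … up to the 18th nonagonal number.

Σ i(7i−5)/2 = (7Σi² − 5Σi) / 2 over i = 1..18.
Σi = 171 and Σi² = 2109.
(7·2109 − 5·171) / 2 = 13908/2 = 6954.

6954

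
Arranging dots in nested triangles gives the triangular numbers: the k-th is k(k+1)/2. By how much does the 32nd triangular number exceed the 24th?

32·33/2 = 528 and 24·25/2 = 300.
Difference: 528 − 300 = 228.

228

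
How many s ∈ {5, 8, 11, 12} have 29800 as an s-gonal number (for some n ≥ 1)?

1

s = 5: P(5, 141) = 29751 and P(5, 142) = 30175; 29800 is not s-gonal.
s = 8: P(8, 100) = 29800. ✓
s = 11: P(11, 81) = 29241 and P(11, 82) = 29971; 29800 is not s-gonal.
s = 12: P(12, 77) = 29337 and P(12, 78) = 30108; 29800 is not s-gonal.
Hits: s ∈ {8} → 1.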